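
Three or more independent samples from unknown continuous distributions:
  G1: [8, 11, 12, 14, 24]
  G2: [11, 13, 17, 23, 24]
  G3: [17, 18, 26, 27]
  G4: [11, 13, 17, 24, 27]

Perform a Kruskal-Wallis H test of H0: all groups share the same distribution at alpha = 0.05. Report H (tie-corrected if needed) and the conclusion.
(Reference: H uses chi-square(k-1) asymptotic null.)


Step 1: Combine all N = 19 observations and assign midranks.
sorted (value, group, rank): (8,G1,1), (11,G1,3), (11,G2,3), (11,G4,3), (12,G1,5), (13,G2,6.5), (13,G4,6.5), (14,G1,8), (17,G2,10), (17,G3,10), (17,G4,10), (18,G3,12), (23,G2,13), (24,G1,15), (24,G2,15), (24,G4,15), (26,G3,17), (27,G3,18.5), (27,G4,18.5)
Step 2: Sum ranks within each group.
R_1 = 32 (n_1 = 5)
R_2 = 47.5 (n_2 = 5)
R_3 = 57.5 (n_3 = 4)
R_4 = 53 (n_4 = 5)
Step 3: H = 12/(N(N+1)) * sum(R_i^2/n_i) - 3(N+1)
     = 12/(19*20) * (32^2/5 + 47.5^2/5 + 57.5^2/4 + 53^2/5) - 3*20
     = 0.031579 * 2044.41 - 60
     = 4.560395.
Step 4: Ties present; correction factor C = 1 - 84/(19^3 - 19) = 0.987719. Corrected H = 4.560395 / 0.987719 = 4.617096.
Step 5: Under H0, H ~ chi^2(3); p-value = 0.202080.
Step 6: alpha = 0.05. fail to reject H0.

H = 4.6171, df = 3, p = 0.202080, fail to reject H0.


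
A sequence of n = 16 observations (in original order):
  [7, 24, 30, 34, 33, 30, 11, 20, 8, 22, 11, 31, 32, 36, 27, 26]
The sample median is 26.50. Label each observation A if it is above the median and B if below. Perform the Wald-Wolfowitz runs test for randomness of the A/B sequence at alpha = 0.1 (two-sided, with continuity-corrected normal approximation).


Step 1: Compute median = 26.50; label A = above, B = below.
Labels in order: BBAAAABBBBBAAAAB  (n_A = 8, n_B = 8)
Step 2: Count runs R = 5.
Step 3: Under H0 (random ordering), E[R] = 2*n_A*n_B/(n_A+n_B) + 1 = 2*8*8/16 + 1 = 9.0000.
        Var[R] = 2*n_A*n_B*(2*n_A*n_B - n_A - n_B) / ((n_A+n_B)^2 * (n_A+n_B-1)) = 14336/3840 = 3.7333.
        SD[R] = 1.9322.
Step 4: Continuity-corrected z = (R + 0.5 - E[R]) / SD[R] = (5 + 0.5 - 9.0000) / 1.9322 = -1.8114.
Step 5: Two-sided p-value via normal approximation = 2*(1 - Phi(|z|)) = 0.070076.
Step 6: alpha = 0.1. reject H0.

R = 5, z = -1.8114, p = 0.070076, reject H0.


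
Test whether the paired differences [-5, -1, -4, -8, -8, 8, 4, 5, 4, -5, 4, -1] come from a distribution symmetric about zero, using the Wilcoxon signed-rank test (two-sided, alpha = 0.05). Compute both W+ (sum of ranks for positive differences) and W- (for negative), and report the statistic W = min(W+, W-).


Step 1: Drop any zero differences (none here) and take |d_i|.
|d| = [5, 1, 4, 8, 8, 8, 4, 5, 4, 5, 4, 1]
Step 2: Midrank |d_i| (ties get averaged ranks).
ranks: |5|->8, |1|->1.5, |4|->4.5, |8|->11, |8|->11, |8|->11, |4|->4.5, |5|->8, |4|->4.5, |5|->8, |4|->4.5, |1|->1.5
Step 3: Attach original signs; sum ranks with positive sign and with negative sign.
W+ = 11 + 4.5 + 8 + 4.5 + 4.5 = 32.5
W- = 8 + 1.5 + 4.5 + 11 + 11 + 8 + 1.5 = 45.5
(Check: W+ + W- = 78 should equal n(n+1)/2 = 78.)
Step 4: Test statistic W = min(W+, W-) = 32.5.
Step 5: Ties in |d|, so use the tie-corrected normal approximation.
        E[W] = n(n+1)/4 = 12*13/4 = 39.
        Tie groups: |d|=1 (t=2), |d|=4 (t=4), |d|=5 (t=3), |d|=8 (t=3); sum(t^3 - t) = 114.
        Var[W] = n(n+1)(2n+1)/24 - sum(t^3-t)/48 = 3900/24 - 114/48 = 160.125.
        z = (W - E[W]) / sqrt(Var[W]) = (32.5 - 39) / 12.6541 = -0.5137.
        Two-sided p = 2*Phi(z) = 0.607483.
Step 6: alpha = 0.05. fail to reject H0.

W+ = 32.5, W- = 45.5, W = min = 32.5, p = 0.607483, fail to reject H0.


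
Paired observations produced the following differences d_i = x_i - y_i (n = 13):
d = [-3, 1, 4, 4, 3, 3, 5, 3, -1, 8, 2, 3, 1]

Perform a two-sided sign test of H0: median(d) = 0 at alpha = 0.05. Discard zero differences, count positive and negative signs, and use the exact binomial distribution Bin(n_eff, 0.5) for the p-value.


Step 1: Discard zero differences. Original n = 13; n_eff = number of nonzero differences = 13.
Nonzero differences (with sign): -3, +1, +4, +4, +3, +3, +5, +3, -1, +8, +2, +3, +1
Step 2: Count signs: positive = 11, negative = 2.
Step 3: Under H0: P(positive) = 0.5, so the number of positives S ~ Bin(13, 0.5).
Step 4: Two-sided exact p-value = sum of Bin(13,0.5) probabilities at or below the observed probability = 0.022461.
Step 5: alpha = 0.05. reject H0.

n_eff = 13, pos = 11, neg = 2, p = 0.022461, reject H0.


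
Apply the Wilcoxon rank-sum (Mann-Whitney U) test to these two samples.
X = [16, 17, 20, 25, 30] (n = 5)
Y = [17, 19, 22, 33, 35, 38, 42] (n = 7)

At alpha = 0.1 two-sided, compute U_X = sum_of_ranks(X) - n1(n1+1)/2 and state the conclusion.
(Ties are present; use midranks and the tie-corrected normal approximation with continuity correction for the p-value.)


Step 1: Combine and sort all 12 observations; assign midranks.
sorted (value, group): (16,X), (17,X), (17,Y), (19,Y), (20,X), (22,Y), (25,X), (30,X), (33,Y), (35,Y), (38,Y), (42,Y)
ranks: 16->1, 17->2.5, 17->2.5, 19->4, 20->5, 22->6, 25->7, 30->8, 33->9, 35->10, 38->11, 42->12
Step 2: Rank sum for X: R1 = 1 + 2.5 + 5 + 7 + 8 = 23.5.
Step 3: U_X = R1 - n1(n1+1)/2 = 23.5 - 5*6/2 = 23.5 - 15 = 8.5.
       U_Y = n1*n2 - U_X = 35 - 8.5 = 26.5.
Step 4: Ties are present, so use the tie-corrected normal approximation (with continuity correction) for the p-value.
Step 5: p-value = 0.166721; compare to alpha = 0.1. fail to reject H0.

U_X = 8.5, p = 0.166721, fail to reject H0 at alpha = 0.1.


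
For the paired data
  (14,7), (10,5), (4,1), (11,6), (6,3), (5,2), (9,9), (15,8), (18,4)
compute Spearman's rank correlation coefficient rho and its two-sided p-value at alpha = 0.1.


Step 1: Rank x and y separately (midranks; no ties here).
rank(x): 14->7, 10->5, 4->1, 11->6, 6->3, 5->2, 9->4, 15->8, 18->9
rank(y): 7->7, 5->5, 1->1, 6->6, 3->3, 2->2, 9->9, 8->8, 4->4
Step 2: d_i = R_x(i) - R_y(i); compute d_i^2.
  (7-7)^2=0, (5-5)^2=0, (1-1)^2=0, (6-6)^2=0, (3-3)^2=0, (2-2)^2=0, (4-9)^2=25, (8-8)^2=0, (9-4)^2=25
sum(d^2) = 50.
Step 3: rho = 1 - 6*50 / (9*(9^2 - 1)) = 1 - 300/720 = 0.583333.
Step 4: Under H0, t = rho * sqrt((n-2)/(1-rho^2)) = 1.9001 ~ t(7).
Step 5: Two-sided p-value from the t-distribution with 7 df = 0.099186.
Step 6: alpha = 0.1. reject H0.

rho = 0.5833, p = 0.099186, reject H0 at alpha = 0.1.


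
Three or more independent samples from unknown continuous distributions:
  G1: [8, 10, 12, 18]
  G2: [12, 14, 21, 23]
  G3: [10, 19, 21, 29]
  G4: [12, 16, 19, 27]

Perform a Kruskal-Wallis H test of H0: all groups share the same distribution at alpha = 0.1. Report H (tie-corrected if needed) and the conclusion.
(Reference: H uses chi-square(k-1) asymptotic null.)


Step 1: Combine all N = 16 observations and assign midranks.
sorted (value, group, rank): (8,G1,1), (10,G1,2.5), (10,G3,2.5), (12,G1,5), (12,G2,5), (12,G4,5), (14,G2,7), (16,G4,8), (18,G1,9), (19,G3,10.5), (19,G4,10.5), (21,G2,12.5), (21,G3,12.5), (23,G2,14), (27,G4,15), (29,G3,16)
Step 2: Sum ranks within each group.
R_1 = 17.5 (n_1 = 4)
R_2 = 38.5 (n_2 = 4)
R_3 = 41.5 (n_3 = 4)
R_4 = 38.5 (n_4 = 4)
Step 3: H = 12/(N(N+1)) * sum(R_i^2/n_i) - 3(N+1)
     = 12/(16*17) * (17.5^2/4 + 38.5^2/4 + 41.5^2/4 + 38.5^2/4) - 3*17
     = 0.044118 * 1248.25 - 51
     = 4.069853.
Step 4: Ties present; correction factor C = 1 - 42/(16^3 - 16) = 0.989706. Corrected H = 4.069853 / 0.989706 = 4.112184.
Step 5: Under H0, H ~ chi^2(3); p-value = 0.249602.
Step 6: alpha = 0.1. fail to reject H0.

H = 4.1122, df = 3, p = 0.249602, fail to reject H0.


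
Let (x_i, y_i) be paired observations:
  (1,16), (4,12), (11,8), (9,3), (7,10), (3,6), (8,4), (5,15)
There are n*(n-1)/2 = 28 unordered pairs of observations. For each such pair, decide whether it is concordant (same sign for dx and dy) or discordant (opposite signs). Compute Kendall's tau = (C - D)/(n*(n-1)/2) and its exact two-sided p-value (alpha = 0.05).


Step 1: Enumerate the 28 unordered pairs (i,j) with i<j and classify each by sign(x_j-x_i) * sign(y_j-y_i).
  (1,2):dx=+3,dy=-4->D; (1,3):dx=+10,dy=-8->D; (1,4):dx=+8,dy=-13->D; (1,5):dx=+6,dy=-6->D
  (1,6):dx=+2,dy=-10->D; (1,7):dx=+7,dy=-12->D; (1,8):dx=+4,dy=-1->D; (2,3):dx=+7,dy=-4->D
  (2,4):dx=+5,dy=-9->D; (2,5):dx=+3,dy=-2->D; (2,6):dx=-1,dy=-6->C; (2,7):dx=+4,dy=-8->D
  (2,8):dx=+1,dy=+3->C; (3,4):dx=-2,dy=-5->C; (3,5):dx=-4,dy=+2->D; (3,6):dx=-8,dy=-2->C
  (3,7):dx=-3,dy=-4->C; (3,8):dx=-6,dy=+7->D; (4,5):dx=-2,dy=+7->D; (4,6):dx=-6,dy=+3->D
  (4,7):dx=-1,dy=+1->D; (4,8):dx=-4,dy=+12->D; (5,6):dx=-4,dy=-4->C; (5,7):dx=+1,dy=-6->D
  (5,8):dx=-2,dy=+5->D; (6,7):dx=+5,dy=-2->D; (6,8):dx=+2,dy=+9->C; (7,8):dx=-3,dy=+11->D
Step 2: C = 7, D = 21, total pairs = 28.
Step 3: tau = (C - D)/(n(n-1)/2) = (7 - 21)/28 = -0.500000.
Step 4: Exact two-sided p-value (enumerate n! = 40320 permutations of y under H0): p = 0.108681.
Step 5: alpha = 0.05. fail to reject H0.

tau_b = -0.5000 (C=7, D=21), p = 0.108681, fail to reject H0.


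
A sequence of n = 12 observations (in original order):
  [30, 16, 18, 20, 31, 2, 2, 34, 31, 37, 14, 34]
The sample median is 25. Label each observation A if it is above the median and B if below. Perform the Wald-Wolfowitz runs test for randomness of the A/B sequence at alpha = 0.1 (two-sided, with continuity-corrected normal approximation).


Step 1: Compute median = 25; label A = above, B = below.
Labels in order: ABBBABBAAABA  (n_A = 6, n_B = 6)
Step 2: Count runs R = 7.
Step 3: Under H0 (random ordering), E[R] = 2*n_A*n_B/(n_A+n_B) + 1 = 2*6*6/12 + 1 = 7.0000.
        Var[R] = 2*n_A*n_B*(2*n_A*n_B - n_A - n_B) / ((n_A+n_B)^2 * (n_A+n_B-1)) = 4320/1584 = 2.7273.
        SD[R] = 1.6514.
Step 4: R = E[R], so z = 0 with no continuity correction.
Step 5: Two-sided p-value via normal approximation = 2*(1 - Phi(|z|)) = 1.000000.
Step 6: alpha = 0.1. fail to reject H0.

R = 7, z = 0.0000, p = 1.000000, fail to reject H0.


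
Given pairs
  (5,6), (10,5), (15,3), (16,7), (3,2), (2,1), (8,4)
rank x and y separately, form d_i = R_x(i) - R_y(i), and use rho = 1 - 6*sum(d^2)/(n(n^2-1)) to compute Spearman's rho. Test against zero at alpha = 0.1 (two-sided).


Step 1: Rank x and y separately (midranks; no ties here).
rank(x): 5->3, 10->5, 15->6, 16->7, 3->2, 2->1, 8->4
rank(y): 6->6, 5->5, 3->3, 7->7, 2->2, 1->1, 4->4
Step 2: d_i = R_x(i) - R_y(i); compute d_i^2.
  (3-6)^2=9, (5-5)^2=0, (6-3)^2=9, (7-7)^2=0, (2-2)^2=0, (1-1)^2=0, (4-4)^2=0
sum(d^2) = 18.
Step 3: rho = 1 - 6*18 / (7*(7^2 - 1)) = 1 - 108/336 = 0.678571.
Step 4: Under H0, t = rho * sqrt((n-2)/(1-rho^2)) = 2.0657 ~ t(5).
Step 5: Two-sided p-value from the t-distribution with 5 df = 0.093750.
Step 6: alpha = 0.1. reject H0.

rho = 0.6786, p = 0.093750, reject H0 at alpha = 0.1.


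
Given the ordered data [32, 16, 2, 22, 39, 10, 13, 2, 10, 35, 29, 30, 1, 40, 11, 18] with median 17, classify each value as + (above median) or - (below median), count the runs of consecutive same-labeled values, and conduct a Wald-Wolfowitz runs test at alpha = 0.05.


Step 1: Compute median = 17; label A = above, B = below.
Labels in order: ABBAABBBBAAABABA  (n_A = 8, n_B = 8)
Step 2: Count runs R = 9.
Step 3: Under H0 (random ordering), E[R] = 2*n_A*n_B/(n_A+n_B) + 1 = 2*8*8/16 + 1 = 9.0000.
        Var[R] = 2*n_A*n_B*(2*n_A*n_B - n_A - n_B) / ((n_A+n_B)^2 * (n_A+n_B-1)) = 14336/3840 = 3.7333.
        SD[R] = 1.9322.
Step 4: R = E[R], so z = 0 with no continuity correction.
Step 5: Two-sided p-value via normal approximation = 2*(1 - Phi(|z|)) = 1.000000.
Step 6: alpha = 0.05. fail to reject H0.

R = 9, z = 0.0000, p = 1.000000, fail to reject H0.


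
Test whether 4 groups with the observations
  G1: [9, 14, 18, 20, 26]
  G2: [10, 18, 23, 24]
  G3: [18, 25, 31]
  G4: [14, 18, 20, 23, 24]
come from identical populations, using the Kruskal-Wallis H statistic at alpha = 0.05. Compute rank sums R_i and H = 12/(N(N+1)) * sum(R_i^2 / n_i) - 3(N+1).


Step 1: Combine all N = 17 observations and assign midranks.
sorted (value, group, rank): (9,G1,1), (10,G2,2), (14,G1,3.5), (14,G4,3.5), (18,G1,6.5), (18,G2,6.5), (18,G3,6.5), (18,G4,6.5), (20,G1,9.5), (20,G4,9.5), (23,G2,11.5), (23,G4,11.5), (24,G2,13.5), (24,G4,13.5), (25,G3,15), (26,G1,16), (31,G3,17)
Step 2: Sum ranks within each group.
R_1 = 36.5 (n_1 = 5)
R_2 = 33.5 (n_2 = 4)
R_3 = 38.5 (n_3 = 3)
R_4 = 44.5 (n_4 = 5)
Step 3: H = 12/(N(N+1)) * sum(R_i^2/n_i) - 3(N+1)
     = 12/(17*18) * (36.5^2/5 + 33.5^2/4 + 38.5^2/3 + 44.5^2/5) - 3*18
     = 0.039216 * 1437.15 - 54
     = 2.358660.
Step 4: Ties present; correction factor C = 1 - 84/(17^3 - 17) = 0.982843. Corrected H = 2.358660 / 0.982843 = 2.399834.
Step 5: Under H0, H ~ chi^2(3); p-value = 0.493666.
Step 6: alpha = 0.05. fail to reject H0.

H = 2.3998, df = 3, p = 0.493666, fail to reject H0.


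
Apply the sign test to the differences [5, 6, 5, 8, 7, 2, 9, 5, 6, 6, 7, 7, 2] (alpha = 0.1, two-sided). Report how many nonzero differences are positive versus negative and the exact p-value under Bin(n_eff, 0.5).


Step 1: Discard zero differences. Original n = 13; n_eff = number of nonzero differences = 13.
Nonzero differences (with sign): +5, +6, +5, +8, +7, +2, +9, +5, +6, +6, +7, +7, +2
Step 2: Count signs: positive = 13, negative = 0.
Step 3: Under H0: P(positive) = 0.5, so the number of positives S ~ Bin(13, 0.5).
Step 4: Two-sided exact p-value = sum of Bin(13,0.5) probabilities at or below the observed probability = 0.000244.
Step 5: alpha = 0.1. reject H0.

n_eff = 13, pos = 13, neg = 0, p = 0.000244, reject H0.


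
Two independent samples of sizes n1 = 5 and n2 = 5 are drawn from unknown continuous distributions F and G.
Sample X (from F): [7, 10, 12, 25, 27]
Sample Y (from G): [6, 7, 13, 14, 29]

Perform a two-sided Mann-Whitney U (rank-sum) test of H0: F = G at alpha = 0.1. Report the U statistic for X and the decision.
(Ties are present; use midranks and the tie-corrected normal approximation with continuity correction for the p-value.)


Step 1: Combine and sort all 10 observations; assign midranks.
sorted (value, group): (6,Y), (7,X), (7,Y), (10,X), (12,X), (13,Y), (14,Y), (25,X), (27,X), (29,Y)
ranks: 6->1, 7->2.5, 7->2.5, 10->4, 12->5, 13->6, 14->7, 25->8, 27->9, 29->10
Step 2: Rank sum for X: R1 = 2.5 + 4 + 5 + 8 + 9 = 28.5.
Step 3: U_X = R1 - n1(n1+1)/2 = 28.5 - 5*6/2 = 28.5 - 15 = 13.5.
       U_Y = n1*n2 - U_X = 25 - 13.5 = 11.5.
Step 4: Ties are present, so use the tie-corrected normal approximation (with continuity correction) for the p-value.
Step 5: p-value = 0.916563; compare to alpha = 0.1. fail to reject H0.

U_X = 13.5, p = 0.916563, fail to reject H0 at alpha = 0.1.


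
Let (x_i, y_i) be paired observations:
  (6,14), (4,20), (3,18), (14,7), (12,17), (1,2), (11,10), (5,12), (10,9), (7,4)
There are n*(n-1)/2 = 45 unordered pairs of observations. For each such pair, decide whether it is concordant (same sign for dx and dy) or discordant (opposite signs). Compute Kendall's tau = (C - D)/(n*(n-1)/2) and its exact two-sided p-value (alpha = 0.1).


Step 1: Enumerate the 45 unordered pairs (i,j) with i<j and classify each by sign(x_j-x_i) * sign(y_j-y_i).
  (1,2):dx=-2,dy=+6->D; (1,3):dx=-3,dy=+4->D; (1,4):dx=+8,dy=-7->D; (1,5):dx=+6,dy=+3->C
  (1,6):dx=-5,dy=-12->C; (1,7):dx=+5,dy=-4->D; (1,8):dx=-1,dy=-2->C; (1,9):dx=+4,dy=-5->D
  (1,10):dx=+1,dy=-10->D; (2,3):dx=-1,dy=-2->C; (2,4):dx=+10,dy=-13->D; (2,5):dx=+8,dy=-3->D
  (2,6):dx=-3,dy=-18->C; (2,7):dx=+7,dy=-10->D; (2,8):dx=+1,dy=-8->D; (2,9):dx=+6,dy=-11->D
  (2,10):dx=+3,dy=-16->D; (3,4):dx=+11,dy=-11->D; (3,5):dx=+9,dy=-1->D; (3,6):dx=-2,dy=-16->C
  (3,7):dx=+8,dy=-8->D; (3,8):dx=+2,dy=-6->D; (3,9):dx=+7,dy=-9->D; (3,10):dx=+4,dy=-14->D
  (4,5):dx=-2,dy=+10->D; (4,6):dx=-13,dy=-5->C; (4,7):dx=-3,dy=+3->D; (4,8):dx=-9,dy=+5->D
  (4,9):dx=-4,dy=+2->D; (4,10):dx=-7,dy=-3->C; (5,6):dx=-11,dy=-15->C; (5,7):dx=-1,dy=-7->C
  (5,8):dx=-7,dy=-5->C; (5,9):dx=-2,dy=-8->C; (5,10):dx=-5,dy=-13->C; (6,7):dx=+10,dy=+8->C
  (6,8):dx=+4,dy=+10->C; (6,9):dx=+9,dy=+7->C; (6,10):dx=+6,dy=+2->C; (7,8):dx=-6,dy=+2->D
  (7,9):dx=-1,dy=-1->C; (7,10):dx=-4,dy=-6->C; (8,9):dx=+5,dy=-3->D; (8,10):dx=+2,dy=-8->D
  (9,10):dx=-3,dy=-5->C
Step 2: C = 20, D = 25, total pairs = 45.
Step 3: tau = (C - D)/(n(n-1)/2) = (20 - 25)/45 = -0.111111.
Step 4: Exact two-sided p-value (enumerate n! = 3628800 permutations of y under H0): p = 0.727490.
Step 5: alpha = 0.1. fail to reject H0.

tau_b = -0.1111 (C=20, D=25), p = 0.727490, fail to reject H0.


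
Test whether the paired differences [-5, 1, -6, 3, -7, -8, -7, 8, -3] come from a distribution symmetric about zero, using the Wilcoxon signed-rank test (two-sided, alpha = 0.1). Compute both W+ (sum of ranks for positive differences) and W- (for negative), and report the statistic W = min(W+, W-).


Step 1: Drop any zero differences (none here) and take |d_i|.
|d| = [5, 1, 6, 3, 7, 8, 7, 8, 3]
Step 2: Midrank |d_i| (ties get averaged ranks).
ranks: |5|->4, |1|->1, |6|->5, |3|->2.5, |7|->6.5, |8|->8.5, |7|->6.5, |8|->8.5, |3|->2.5
Step 3: Attach original signs; sum ranks with positive sign and with negative sign.
W+ = 1 + 2.5 + 8.5 = 12
W- = 4 + 5 + 6.5 + 8.5 + 6.5 + 2.5 = 33
(Check: W+ + W- = 45 should equal n(n+1)/2 = 45.)
Step 4: Test statistic W = min(W+, W-) = 12.
Step 5: Ties in |d|, so use the tie-corrected normal approximation.
        E[W] = n(n+1)/4 = 9*10/4 = 22.5.
        Tie groups: |d|=3 (t=2), |d|=7 (t=2), |d|=8 (t=2); sum(t^3 - t) = 18.
        Var[W] = n(n+1)(2n+1)/24 - sum(t^3-t)/48 = 1710/24 - 18/48 = 70.875.
        z = (W - E[W]) / sqrt(Var[W]) = (12 - 22.5) / 8.4187 = -1.2472.
        Two-sided p = 2*Phi(z) = 0.212317.
Step 6: alpha = 0.1. fail to reject H0.

W+ = 12, W- = 33, W = min = 12, p = 0.212317, fail to reject H0.


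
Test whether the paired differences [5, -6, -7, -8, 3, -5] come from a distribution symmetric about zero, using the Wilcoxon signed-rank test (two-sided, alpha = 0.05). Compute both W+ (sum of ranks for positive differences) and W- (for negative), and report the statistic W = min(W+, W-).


Step 1: Drop any zero differences (none here) and take |d_i|.
|d| = [5, 6, 7, 8, 3, 5]
Step 2: Midrank |d_i| (ties get averaged ranks).
ranks: |5|->2.5, |6|->4, |7|->5, |8|->6, |3|->1, |5|->2.5
Step 3: Attach original signs; sum ranks with positive sign and with negative sign.
W+ = 2.5 + 1 = 3.5
W- = 4 + 5 + 6 + 2.5 = 17.5
(Check: W+ + W- = 21 should equal n(n+1)/2 = 21.)
Step 4: Test statistic W = min(W+, W-) = 3.5.
Step 5: Ties in |d|, so use the tie-corrected normal approximation.
        E[W] = n(n+1)/4 = 6*7/4 = 10.5.
        Tie groups: |d|=5 (t=2); sum(t^3 - t) = 6.
        Var[W] = n(n+1)(2n+1)/24 - sum(t^3-t)/48 = 546/24 - 6/48 = 22.625.
        z = (W - E[W]) / sqrt(Var[W]) = (3.5 - 10.5) / 4.7566 = -1.4716.
        Two-sided p = 2*Phi(z) = 0.141116.
Step 6: alpha = 0.05. fail to reject H0.

W+ = 3.5, W- = 17.5, W = min = 3.5, p = 0.141116, fail to reject H0.


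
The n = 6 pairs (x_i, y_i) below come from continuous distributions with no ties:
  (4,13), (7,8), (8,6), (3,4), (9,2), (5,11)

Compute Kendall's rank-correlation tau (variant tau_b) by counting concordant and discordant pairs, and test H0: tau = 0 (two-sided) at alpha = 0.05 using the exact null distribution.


Step 1: Enumerate the 15 unordered pairs (i,j) with i<j and classify each by sign(x_j-x_i) * sign(y_j-y_i).
  (1,2):dx=+3,dy=-5->D; (1,3):dx=+4,dy=-7->D; (1,4):dx=-1,dy=-9->C; (1,5):dx=+5,dy=-11->D
  (1,6):dx=+1,dy=-2->D; (2,3):dx=+1,dy=-2->D; (2,4):dx=-4,dy=-4->C; (2,5):dx=+2,dy=-6->D
  (2,6):dx=-2,dy=+3->D; (3,4):dx=-5,dy=-2->C; (3,5):dx=+1,dy=-4->D; (3,6):dx=-3,dy=+5->D
  (4,5):dx=+6,dy=-2->D; (4,6):dx=+2,dy=+7->C; (5,6):dx=-4,dy=+9->D
Step 2: C = 4, D = 11, total pairs = 15.
Step 3: tau = (C - D)/(n(n-1)/2) = (4 - 11)/15 = -0.466667.
Step 4: Exact two-sided p-value (enumerate n! = 720 permutations of y under H0): p = 0.272222.
Step 5: alpha = 0.05. fail to reject H0.

tau_b = -0.4667 (C=4, D=11), p = 0.272222, fail to reject H0.


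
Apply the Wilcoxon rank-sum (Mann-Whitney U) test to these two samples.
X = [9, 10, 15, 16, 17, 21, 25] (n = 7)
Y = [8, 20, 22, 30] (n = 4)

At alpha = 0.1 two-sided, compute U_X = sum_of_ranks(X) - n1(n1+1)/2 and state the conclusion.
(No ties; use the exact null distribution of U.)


Step 1: Combine and sort all 11 observations; assign midranks.
sorted (value, group): (8,Y), (9,X), (10,X), (15,X), (16,X), (17,X), (20,Y), (21,X), (22,Y), (25,X), (30,Y)
ranks: 8->1, 9->2, 10->3, 15->4, 16->5, 17->6, 20->7, 21->8, 22->9, 25->10, 30->11
Step 2: Rank sum for X: R1 = 2 + 3 + 4 + 5 + 6 + 8 + 10 = 38.
Step 3: U_X = R1 - n1(n1+1)/2 = 38 - 7*8/2 = 38 - 28 = 10.
       U_Y = n1*n2 - U_X = 28 - 10 = 18.
Step 4: No ties, so the exact null distribution of U (based on enumerating the C(11,7) = 330 equally likely rank assignments) gives the two-sided p-value.
Step 5: p-value = 0.527273; compare to alpha = 0.1. fail to reject H0.

U_X = 10, p = 0.527273, fail to reject H0 at alpha = 0.1.


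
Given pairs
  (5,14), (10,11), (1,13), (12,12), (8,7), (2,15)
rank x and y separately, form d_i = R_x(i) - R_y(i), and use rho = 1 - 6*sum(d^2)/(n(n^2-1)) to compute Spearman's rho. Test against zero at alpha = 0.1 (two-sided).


Step 1: Rank x and y separately (midranks; no ties here).
rank(x): 5->3, 10->5, 1->1, 12->6, 8->4, 2->2
rank(y): 14->5, 11->2, 13->4, 12->3, 7->1, 15->6
Step 2: d_i = R_x(i) - R_y(i); compute d_i^2.
  (3-5)^2=4, (5-2)^2=9, (1-4)^2=9, (6-3)^2=9, (4-1)^2=9, (2-6)^2=16
sum(d^2) = 56.
Step 3: rho = 1 - 6*56 / (6*(6^2 - 1)) = 1 - 336/210 = -0.600000.
Step 4: Under H0, t = rho * sqrt((n-2)/(1-rho^2)) = -1.5000 ~ t(4).
Step 5: Two-sided p-value from the t-distribution with 4 df = 0.208000.
Step 6: alpha = 0.1. fail to reject H0.

rho = -0.6000, p = 0.208000, fail to reject H0 at alpha = 0.1.


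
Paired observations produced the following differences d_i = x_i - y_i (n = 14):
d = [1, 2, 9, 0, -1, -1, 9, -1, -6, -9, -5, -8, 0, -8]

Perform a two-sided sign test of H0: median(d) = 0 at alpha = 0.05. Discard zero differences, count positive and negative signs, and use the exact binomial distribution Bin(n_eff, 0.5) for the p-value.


Step 1: Discard zero differences. Original n = 14; n_eff = number of nonzero differences = 12.
Nonzero differences (with sign): +1, +2, +9, -1, -1, +9, -1, -6, -9, -5, -8, -8
Step 2: Count signs: positive = 4, negative = 8.
Step 3: Under H0: P(positive) = 0.5, so the number of positives S ~ Bin(12, 0.5).
Step 4: Two-sided exact p-value = sum of Bin(12,0.5) probabilities at or below the observed probability = 0.387695.
Step 5: alpha = 0.05. fail to reject H0.

n_eff = 12, pos = 4, neg = 8, p = 0.387695, fail to reject H0.


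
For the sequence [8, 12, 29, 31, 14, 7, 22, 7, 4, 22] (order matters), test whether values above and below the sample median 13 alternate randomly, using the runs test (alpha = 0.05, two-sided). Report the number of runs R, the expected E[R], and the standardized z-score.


Step 1: Compute median = 13; label A = above, B = below.
Labels in order: BBAAABABBA  (n_A = 5, n_B = 5)
Step 2: Count runs R = 6.
Step 3: Under H0 (random ordering), E[R] = 2*n_A*n_B/(n_A+n_B) + 1 = 2*5*5/10 + 1 = 6.0000.
        Var[R] = 2*n_A*n_B*(2*n_A*n_B - n_A - n_B) / ((n_A+n_B)^2 * (n_A+n_B-1)) = 2000/900 = 2.2222.
        SD[R] = 1.4907.
Step 4: R = E[R], so z = 0 with no continuity correction.
Step 5: Two-sided p-value via normal approximation = 2*(1 - Phi(|z|)) = 1.000000.
Step 6: alpha = 0.05. fail to reject H0.

R = 6, z = 0.0000, p = 1.000000, fail to reject H0.


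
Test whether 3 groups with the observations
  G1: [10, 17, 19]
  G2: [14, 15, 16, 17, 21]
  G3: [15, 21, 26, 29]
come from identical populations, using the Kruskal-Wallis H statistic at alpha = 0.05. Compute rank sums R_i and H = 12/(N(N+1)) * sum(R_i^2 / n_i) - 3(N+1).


Step 1: Combine all N = 12 observations and assign midranks.
sorted (value, group, rank): (10,G1,1), (14,G2,2), (15,G2,3.5), (15,G3,3.5), (16,G2,5), (17,G1,6.5), (17,G2,6.5), (19,G1,8), (21,G2,9.5), (21,G3,9.5), (26,G3,11), (29,G3,12)
Step 2: Sum ranks within each group.
R_1 = 15.5 (n_1 = 3)
R_2 = 26.5 (n_2 = 5)
R_3 = 36 (n_3 = 4)
Step 3: H = 12/(N(N+1)) * sum(R_i^2/n_i) - 3(N+1)
     = 12/(12*13) * (15.5^2/3 + 26.5^2/5 + 36^2/4) - 3*13
     = 0.076923 * 544.533 - 39
     = 2.887179.
Step 4: Ties present; correction factor C = 1 - 18/(12^3 - 12) = 0.989510. Corrected H = 2.887179 / 0.989510 = 2.917786.
Step 5: Under H0, H ~ chi^2(2); p-value = 0.232494.
Step 6: alpha = 0.05. fail to reject H0.

H = 2.9178, df = 2, p = 0.232494, fail to reject H0.


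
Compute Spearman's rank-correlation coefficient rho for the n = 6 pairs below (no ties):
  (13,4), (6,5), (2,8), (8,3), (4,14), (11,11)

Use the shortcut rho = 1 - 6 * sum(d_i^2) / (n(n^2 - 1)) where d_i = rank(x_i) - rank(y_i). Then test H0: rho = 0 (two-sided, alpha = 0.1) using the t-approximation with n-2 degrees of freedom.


Step 1: Rank x and y separately (midranks; no ties here).
rank(x): 13->6, 6->3, 2->1, 8->4, 4->2, 11->5
rank(y): 4->2, 5->3, 8->4, 3->1, 14->6, 11->5
Step 2: d_i = R_x(i) - R_y(i); compute d_i^2.
  (6-2)^2=16, (3-3)^2=0, (1-4)^2=9, (4-1)^2=9, (2-6)^2=16, (5-5)^2=0
sum(d^2) = 50.
Step 3: rho = 1 - 6*50 / (6*(6^2 - 1)) = 1 - 300/210 = -0.428571.
Step 4: Under H0, t = rho * sqrt((n-2)/(1-rho^2)) = -0.9487 ~ t(4).
Step 5: Two-sided p-value from the t-distribution with 4 df = 0.396501.
Step 6: alpha = 0.1. fail to reject H0.

rho = -0.4286, p = 0.396501, fail to reject H0 at alpha = 0.1.


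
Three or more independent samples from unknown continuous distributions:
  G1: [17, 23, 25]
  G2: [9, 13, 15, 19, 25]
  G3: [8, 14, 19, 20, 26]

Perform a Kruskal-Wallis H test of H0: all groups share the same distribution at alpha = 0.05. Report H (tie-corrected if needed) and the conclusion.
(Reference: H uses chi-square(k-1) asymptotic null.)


Step 1: Combine all N = 13 observations and assign midranks.
sorted (value, group, rank): (8,G3,1), (9,G2,2), (13,G2,3), (14,G3,4), (15,G2,5), (17,G1,6), (19,G2,7.5), (19,G3,7.5), (20,G3,9), (23,G1,10), (25,G1,11.5), (25,G2,11.5), (26,G3,13)
Step 2: Sum ranks within each group.
R_1 = 27.5 (n_1 = 3)
R_2 = 29 (n_2 = 5)
R_3 = 34.5 (n_3 = 5)
Step 3: H = 12/(N(N+1)) * sum(R_i^2/n_i) - 3(N+1)
     = 12/(13*14) * (27.5^2/3 + 29^2/5 + 34.5^2/5) - 3*14
     = 0.065934 * 658.333 - 42
     = 1.406593.
Step 4: Ties present; correction factor C = 1 - 12/(13^3 - 13) = 0.994505. Corrected H = 1.406593 / 0.994505 = 1.414365.
Step 5: Under H0, H ~ chi^2(2); p-value = 0.493031.
Step 6: alpha = 0.05. fail to reject H0.

H = 1.4144, df = 2, p = 0.493031, fail to reject H0.


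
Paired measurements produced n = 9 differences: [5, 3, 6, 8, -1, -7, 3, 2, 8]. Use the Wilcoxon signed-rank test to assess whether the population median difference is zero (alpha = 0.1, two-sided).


Step 1: Drop any zero differences (none here) and take |d_i|.
|d| = [5, 3, 6, 8, 1, 7, 3, 2, 8]
Step 2: Midrank |d_i| (ties get averaged ranks).
ranks: |5|->5, |3|->3.5, |6|->6, |8|->8.5, |1|->1, |7|->7, |3|->3.5, |2|->2, |8|->8.5
Step 3: Attach original signs; sum ranks with positive sign and with negative sign.
W+ = 5 + 3.5 + 6 + 8.5 + 3.5 + 2 + 8.5 = 37
W- = 1 + 7 = 8
(Check: W+ + W- = 45 should equal n(n+1)/2 = 45.)
Step 4: Test statistic W = min(W+, W-) = 8.
Step 5: Ties in |d|, so use the tie-corrected normal approximation.
        E[W] = n(n+1)/4 = 9*10/4 = 22.5.
        Tie groups: |d|=3 (t=2), |d|=8 (t=2); sum(t^3 - t) = 12.
        Var[W] = n(n+1)(2n+1)/24 - sum(t^3-t)/48 = 1710/24 - 12/48 = 71.
        z = (W - E[W]) / sqrt(Var[W]) = (8 - 22.5) / 8.4261 = -1.7208.
        Two-sided p = 2*Phi(z) = 0.085281.
Step 6: alpha = 0.1. reject H0.

W+ = 37, W- = 8, W = min = 8, p = 0.085281, reject H0.


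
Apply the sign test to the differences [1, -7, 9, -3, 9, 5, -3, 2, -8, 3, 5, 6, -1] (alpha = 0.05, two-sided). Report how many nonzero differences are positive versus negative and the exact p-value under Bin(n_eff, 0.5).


Step 1: Discard zero differences. Original n = 13; n_eff = number of nonzero differences = 13.
Nonzero differences (with sign): +1, -7, +9, -3, +9, +5, -3, +2, -8, +3, +5, +6, -1
Step 2: Count signs: positive = 8, negative = 5.
Step 3: Under H0: P(positive) = 0.5, so the number of positives S ~ Bin(13, 0.5).
Step 4: Two-sided exact p-value = sum of Bin(13,0.5) probabilities at or below the observed probability = 0.581055.
Step 5: alpha = 0.05. fail to reject H0.

n_eff = 13, pos = 8, neg = 5, p = 0.581055, fail to reject H0.


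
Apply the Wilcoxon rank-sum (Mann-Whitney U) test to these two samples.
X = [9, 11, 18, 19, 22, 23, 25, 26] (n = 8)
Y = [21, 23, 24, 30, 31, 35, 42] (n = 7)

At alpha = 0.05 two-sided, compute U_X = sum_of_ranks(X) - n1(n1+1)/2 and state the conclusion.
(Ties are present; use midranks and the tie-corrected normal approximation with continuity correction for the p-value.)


Step 1: Combine and sort all 15 observations; assign midranks.
sorted (value, group): (9,X), (11,X), (18,X), (19,X), (21,Y), (22,X), (23,X), (23,Y), (24,Y), (25,X), (26,X), (30,Y), (31,Y), (35,Y), (42,Y)
ranks: 9->1, 11->2, 18->3, 19->4, 21->5, 22->6, 23->7.5, 23->7.5, 24->9, 25->10, 26->11, 30->12, 31->13, 35->14, 42->15
Step 2: Rank sum for X: R1 = 1 + 2 + 3 + 4 + 6 + 7.5 + 10 + 11 = 44.5.
Step 3: U_X = R1 - n1(n1+1)/2 = 44.5 - 8*9/2 = 44.5 - 36 = 8.5.
       U_Y = n1*n2 - U_X = 56 - 8.5 = 47.5.
Step 4: Ties are present, so use the tie-corrected normal approximation (with continuity correction) for the p-value.
Step 5: p-value = 0.027751; compare to alpha = 0.05. reject H0.

U_X = 8.5, p = 0.027751, reject H0 at alpha = 0.05.


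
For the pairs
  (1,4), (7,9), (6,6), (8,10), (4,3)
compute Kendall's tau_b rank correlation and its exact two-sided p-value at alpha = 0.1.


Step 1: Enumerate the 10 unordered pairs (i,j) with i<j and classify each by sign(x_j-x_i) * sign(y_j-y_i).
  (1,2):dx=+6,dy=+5->C; (1,3):dx=+5,dy=+2->C; (1,4):dx=+7,dy=+6->C; (1,5):dx=+3,dy=-1->D
  (2,3):dx=-1,dy=-3->C; (2,4):dx=+1,dy=+1->C; (2,5):dx=-3,dy=-6->C; (3,4):dx=+2,dy=+4->C
  (3,5):dx=-2,dy=-3->C; (4,5):dx=-4,dy=-7->C
Step 2: C = 9, D = 1, total pairs = 10.
Step 3: tau = (C - D)/(n(n-1)/2) = (9 - 1)/10 = 0.800000.
Step 4: Exact two-sided p-value (enumerate n! = 120 permutations of y under H0): p = 0.083333.
Step 5: alpha = 0.1. reject H0.

tau_b = 0.8000 (C=9, D=1), p = 0.083333, reject H0.


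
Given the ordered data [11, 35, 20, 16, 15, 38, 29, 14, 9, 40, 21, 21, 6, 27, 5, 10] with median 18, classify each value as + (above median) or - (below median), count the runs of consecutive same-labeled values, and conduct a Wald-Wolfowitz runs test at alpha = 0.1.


Step 1: Compute median = 18; label A = above, B = below.
Labels in order: BAABBAABBAAABABB  (n_A = 8, n_B = 8)
Step 2: Count runs R = 9.
Step 3: Under H0 (random ordering), E[R] = 2*n_A*n_B/(n_A+n_B) + 1 = 2*8*8/16 + 1 = 9.0000.
        Var[R] = 2*n_A*n_B*(2*n_A*n_B - n_A - n_B) / ((n_A+n_B)^2 * (n_A+n_B-1)) = 14336/3840 = 3.7333.
        SD[R] = 1.9322.
Step 4: R = E[R], so z = 0 with no continuity correction.
Step 5: Two-sided p-value via normal approximation = 2*(1 - Phi(|z|)) = 1.000000.
Step 6: alpha = 0.1. fail to reject H0.

R = 9, z = 0.0000, p = 1.000000, fail to reject H0.


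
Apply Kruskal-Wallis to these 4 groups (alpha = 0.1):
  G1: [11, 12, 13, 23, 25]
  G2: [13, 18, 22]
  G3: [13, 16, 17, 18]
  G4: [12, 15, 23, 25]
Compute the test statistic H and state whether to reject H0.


Step 1: Combine all N = 16 observations and assign midranks.
sorted (value, group, rank): (11,G1,1), (12,G1,2.5), (12,G4,2.5), (13,G1,5), (13,G2,5), (13,G3,5), (15,G4,7), (16,G3,8), (17,G3,9), (18,G2,10.5), (18,G3,10.5), (22,G2,12), (23,G1,13.5), (23,G4,13.5), (25,G1,15.5), (25,G4,15.5)
Step 2: Sum ranks within each group.
R_1 = 37.5 (n_1 = 5)
R_2 = 27.5 (n_2 = 3)
R_3 = 32.5 (n_3 = 4)
R_4 = 38.5 (n_4 = 4)
Step 3: H = 12/(N(N+1)) * sum(R_i^2/n_i) - 3(N+1)
     = 12/(16*17) * (37.5^2/5 + 27.5^2/3 + 32.5^2/4 + 38.5^2/4) - 3*17
     = 0.044118 * 1167.96 - 51
     = 0.527574.
Step 4: Ties present; correction factor C = 1 - 48/(16^3 - 16) = 0.988235. Corrected H = 0.527574 / 0.988235 = 0.533854.
Step 5: Under H0, H ~ chi^2(3); p-value = 0.911393.
Step 6: alpha = 0.1. fail to reject H0.

H = 0.5339, df = 3, p = 0.911393, fail to reject H0.


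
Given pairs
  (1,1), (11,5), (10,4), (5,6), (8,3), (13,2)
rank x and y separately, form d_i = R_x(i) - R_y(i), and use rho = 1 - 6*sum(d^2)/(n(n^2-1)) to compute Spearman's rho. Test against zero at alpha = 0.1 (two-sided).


Step 1: Rank x and y separately (midranks; no ties here).
rank(x): 1->1, 11->5, 10->4, 5->2, 8->3, 13->6
rank(y): 1->1, 5->5, 4->4, 6->6, 3->3, 2->2
Step 2: d_i = R_x(i) - R_y(i); compute d_i^2.
  (1-1)^2=0, (5-5)^2=0, (4-4)^2=0, (2-6)^2=16, (3-3)^2=0, (6-2)^2=16
sum(d^2) = 32.
Step 3: rho = 1 - 6*32 / (6*(6^2 - 1)) = 1 - 192/210 = 0.085714.
Step 4: Under H0, t = rho * sqrt((n-2)/(1-rho^2)) = 0.1721 ~ t(4).
Step 5: Two-sided p-value from the t-distribution with 4 df = 0.871743.
Step 6: alpha = 0.1. fail to reject H0.

rho = 0.0857, p = 0.871743, fail to reject H0 at alpha = 0.1.


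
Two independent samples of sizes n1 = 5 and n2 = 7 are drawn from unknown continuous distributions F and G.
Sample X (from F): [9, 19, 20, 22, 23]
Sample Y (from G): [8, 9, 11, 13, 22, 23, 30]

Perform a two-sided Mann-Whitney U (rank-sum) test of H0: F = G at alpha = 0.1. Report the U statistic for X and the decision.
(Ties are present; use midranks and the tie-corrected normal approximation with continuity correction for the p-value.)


Step 1: Combine and sort all 12 observations; assign midranks.
sorted (value, group): (8,Y), (9,X), (9,Y), (11,Y), (13,Y), (19,X), (20,X), (22,X), (22,Y), (23,X), (23,Y), (30,Y)
ranks: 8->1, 9->2.5, 9->2.5, 11->4, 13->5, 19->6, 20->7, 22->8.5, 22->8.5, 23->10.5, 23->10.5, 30->12
Step 2: Rank sum for X: R1 = 2.5 + 6 + 7 + 8.5 + 10.5 = 34.5.
Step 3: U_X = R1 - n1(n1+1)/2 = 34.5 - 5*6/2 = 34.5 - 15 = 19.5.
       U_Y = n1*n2 - U_X = 35 - 19.5 = 15.5.
Step 4: Ties are present, so use the tie-corrected normal approximation (with continuity correction) for the p-value.
Step 5: p-value = 0.806544; compare to alpha = 0.1. fail to reject H0.

U_X = 19.5, p = 0.806544, fail to reject H0 at alpha = 0.1.


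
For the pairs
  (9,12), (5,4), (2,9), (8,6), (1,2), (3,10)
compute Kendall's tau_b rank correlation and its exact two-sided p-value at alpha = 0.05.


Step 1: Enumerate the 15 unordered pairs (i,j) with i<j and classify each by sign(x_j-x_i) * sign(y_j-y_i).
  (1,2):dx=-4,dy=-8->C; (1,3):dx=-7,dy=-3->C; (1,4):dx=-1,dy=-6->C; (1,5):dx=-8,dy=-10->C
  (1,6):dx=-6,dy=-2->C; (2,3):dx=-3,dy=+5->D; (2,4):dx=+3,dy=+2->C; (2,5):dx=-4,dy=-2->C
  (2,6):dx=-2,dy=+6->D; (3,4):dx=+6,dy=-3->D; (3,5):dx=-1,dy=-7->C; (3,6):dx=+1,dy=+1->C
  (4,5):dx=-7,dy=-4->C; (4,6):dx=-5,dy=+4->D; (5,6):dx=+2,dy=+8->C
Step 2: C = 11, D = 4, total pairs = 15.
Step 3: tau = (C - D)/(n(n-1)/2) = (11 - 4)/15 = 0.466667.
Step 4: Exact two-sided p-value (enumerate n! = 720 permutations of y under H0): p = 0.272222.
Step 5: alpha = 0.05. fail to reject H0.

tau_b = 0.4667 (C=11, D=4), p = 0.272222, fail to reject H0.


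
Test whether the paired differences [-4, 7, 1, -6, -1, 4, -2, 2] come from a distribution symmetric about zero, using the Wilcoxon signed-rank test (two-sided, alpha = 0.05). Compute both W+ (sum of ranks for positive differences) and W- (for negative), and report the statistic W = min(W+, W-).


Step 1: Drop any zero differences (none here) and take |d_i|.
|d| = [4, 7, 1, 6, 1, 4, 2, 2]
Step 2: Midrank |d_i| (ties get averaged ranks).
ranks: |4|->5.5, |7|->8, |1|->1.5, |6|->7, |1|->1.5, |4|->5.5, |2|->3.5, |2|->3.5
Step 3: Attach original signs; sum ranks with positive sign and with negative sign.
W+ = 8 + 1.5 + 5.5 + 3.5 = 18.5
W- = 5.5 + 7 + 1.5 + 3.5 = 17.5
(Check: W+ + W- = 36 should equal n(n+1)/2 = 36.)
Step 4: Test statistic W = min(W+, W-) = 17.5.
Step 5: Ties in |d|, so use the tie-corrected normal approximation.
        E[W] = n(n+1)/4 = 8*9/4 = 18.
        Tie groups: |d|=1 (t=2), |d|=2 (t=2), |d|=4 (t=2); sum(t^3 - t) = 18.
        Var[W] = n(n+1)(2n+1)/24 - sum(t^3-t)/48 = 1224/24 - 18/48 = 50.625.
        z = (W - E[W]) / sqrt(Var[W]) = (17.5 - 18) / 7.1151 = -0.0703.
        Two-sided p = 2*Phi(z) = 0.943977.
Step 6: alpha = 0.05. fail to reject H0.

W+ = 18.5, W- = 17.5, W = min = 17.5, p = 0.943977, fail to reject H0.


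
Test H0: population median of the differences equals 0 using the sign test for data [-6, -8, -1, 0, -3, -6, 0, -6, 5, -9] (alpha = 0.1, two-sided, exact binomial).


Step 1: Discard zero differences. Original n = 10; n_eff = number of nonzero differences = 8.
Nonzero differences (with sign): -6, -8, -1, -3, -6, -6, +5, -9
Step 2: Count signs: positive = 1, negative = 7.
Step 3: Under H0: P(positive) = 0.5, so the number of positives S ~ Bin(8, 0.5).
Step 4: Two-sided exact p-value = sum of Bin(8,0.5) probabilities at or below the observed probability = 0.070312.
Step 5: alpha = 0.1. reject H0.

n_eff = 8, pos = 1, neg = 7, p = 0.070312, reject H0.


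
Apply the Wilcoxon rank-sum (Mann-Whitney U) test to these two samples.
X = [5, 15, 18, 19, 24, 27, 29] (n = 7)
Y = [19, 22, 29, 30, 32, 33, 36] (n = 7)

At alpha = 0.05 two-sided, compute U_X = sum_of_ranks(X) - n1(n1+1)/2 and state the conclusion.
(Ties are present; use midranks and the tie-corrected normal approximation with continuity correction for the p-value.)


Step 1: Combine and sort all 14 observations; assign midranks.
sorted (value, group): (5,X), (15,X), (18,X), (19,X), (19,Y), (22,Y), (24,X), (27,X), (29,X), (29,Y), (30,Y), (32,Y), (33,Y), (36,Y)
ranks: 5->1, 15->2, 18->3, 19->4.5, 19->4.5, 22->6, 24->7, 27->8, 29->9.5, 29->9.5, 30->11, 32->12, 33->13, 36->14
Step 2: Rank sum for X: R1 = 1 + 2 + 3 + 4.5 + 7 + 8 + 9.5 = 35.
Step 3: U_X = R1 - n1(n1+1)/2 = 35 - 7*8/2 = 35 - 28 = 7.
       U_Y = n1*n2 - U_X = 49 - 7 = 42.
Step 4: Ties are present, so use the tie-corrected normal approximation (with continuity correction) for the p-value.
Step 5: p-value = 0.029483; compare to alpha = 0.05. reject H0.

U_X = 7, p = 0.029483, reject H0 at alpha = 0.05.


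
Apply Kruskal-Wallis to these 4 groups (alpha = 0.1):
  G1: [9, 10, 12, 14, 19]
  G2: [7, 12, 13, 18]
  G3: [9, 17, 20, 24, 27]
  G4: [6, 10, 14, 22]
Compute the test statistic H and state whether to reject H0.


Step 1: Combine all N = 18 observations and assign midranks.
sorted (value, group, rank): (6,G4,1), (7,G2,2), (9,G1,3.5), (9,G3,3.5), (10,G1,5.5), (10,G4,5.5), (12,G1,7.5), (12,G2,7.5), (13,G2,9), (14,G1,10.5), (14,G4,10.5), (17,G3,12), (18,G2,13), (19,G1,14), (20,G3,15), (22,G4,16), (24,G3,17), (27,G3,18)
Step 2: Sum ranks within each group.
R_1 = 41 (n_1 = 5)
R_2 = 31.5 (n_2 = 4)
R_3 = 65.5 (n_3 = 5)
R_4 = 33 (n_4 = 4)
Step 3: H = 12/(N(N+1)) * sum(R_i^2/n_i) - 3(N+1)
     = 12/(18*19) * (41^2/5 + 31.5^2/4 + 65.5^2/5 + 33^2/4) - 3*19
     = 0.035088 * 1714.56 - 57
     = 3.160088.
Step 4: Ties present; correction factor C = 1 - 24/(18^3 - 18) = 0.995872. Corrected H = 3.160088 / 0.995872 = 3.173187.
Step 5: Under H0, H ~ chi^2(3); p-value = 0.365686.
Step 6: alpha = 0.1. fail to reject H0.

H = 3.1732, df = 3, p = 0.365686, fail to reject H0.


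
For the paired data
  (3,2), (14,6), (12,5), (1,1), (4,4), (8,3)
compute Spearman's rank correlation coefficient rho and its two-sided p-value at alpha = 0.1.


Step 1: Rank x and y separately (midranks; no ties here).
rank(x): 3->2, 14->6, 12->5, 1->1, 4->3, 8->4
rank(y): 2->2, 6->6, 5->5, 1->1, 4->4, 3->3
Step 2: d_i = R_x(i) - R_y(i); compute d_i^2.
  (2-2)^2=0, (6-6)^2=0, (5-5)^2=0, (1-1)^2=0, (3-4)^2=1, (4-3)^2=1
sum(d^2) = 2.
Step 3: rho = 1 - 6*2 / (6*(6^2 - 1)) = 1 - 12/210 = 0.942857.
Step 4: Under H0, t = rho * sqrt((n-2)/(1-rho^2)) = 5.6595 ~ t(4).
Step 5: Two-sided p-value from the t-distribution with 4 df = 0.004805.
Step 6: alpha = 0.1. reject H0.

rho = 0.9429, p = 0.004805, reject H0 at alpha = 0.1.


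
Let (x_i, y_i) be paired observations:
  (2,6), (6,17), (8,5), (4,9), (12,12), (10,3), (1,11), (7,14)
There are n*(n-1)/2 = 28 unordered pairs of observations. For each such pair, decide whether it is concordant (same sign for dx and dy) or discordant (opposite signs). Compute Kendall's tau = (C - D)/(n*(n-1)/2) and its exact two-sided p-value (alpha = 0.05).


Step 1: Enumerate the 28 unordered pairs (i,j) with i<j and classify each by sign(x_j-x_i) * sign(y_j-y_i).
  (1,2):dx=+4,dy=+11->C; (1,3):dx=+6,dy=-1->D; (1,4):dx=+2,dy=+3->C; (1,5):dx=+10,dy=+6->C
  (1,6):dx=+8,dy=-3->D; (1,7):dx=-1,dy=+5->D; (1,8):dx=+5,dy=+8->C; (2,3):dx=+2,dy=-12->D
  (2,4):dx=-2,dy=-8->C; (2,5):dx=+6,dy=-5->D; (2,6):dx=+4,dy=-14->D; (2,7):dx=-5,dy=-6->C
  (2,8):dx=+1,dy=-3->D; (3,4):dx=-4,dy=+4->D; (3,5):dx=+4,dy=+7->C; (3,6):dx=+2,dy=-2->D
  (3,7):dx=-7,dy=+6->D; (3,8):dx=-1,dy=+9->D; (4,5):dx=+8,dy=+3->C; (4,6):dx=+6,dy=-6->D
  (4,7):dx=-3,dy=+2->D; (4,8):dx=+3,dy=+5->C; (5,6):dx=-2,dy=-9->C; (5,7):dx=-11,dy=-1->C
  (5,8):dx=-5,dy=+2->D; (6,7):dx=-9,dy=+8->D; (6,8):dx=-3,dy=+11->D; (7,8):dx=+6,dy=+3->C
Step 2: C = 12, D = 16, total pairs = 28.
Step 3: tau = (C - D)/(n(n-1)/2) = (12 - 16)/28 = -0.142857.
Step 4: Exact two-sided p-value (enumerate n! = 40320 permutations of y under H0): p = 0.719544.
Step 5: alpha = 0.05. fail to reject H0.

tau_b = -0.1429 (C=12, D=16), p = 0.719544, fail to reject H0.
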